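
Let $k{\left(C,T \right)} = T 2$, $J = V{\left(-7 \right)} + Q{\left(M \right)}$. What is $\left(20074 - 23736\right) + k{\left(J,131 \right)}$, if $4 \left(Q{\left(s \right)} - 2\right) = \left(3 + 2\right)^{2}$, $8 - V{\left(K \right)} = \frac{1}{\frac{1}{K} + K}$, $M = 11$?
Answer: $-3400$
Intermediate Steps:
$V{\left(K \right)} = 8 - \frac{1}{K + \frac{1}{K}}$ ($V{\left(K \right)} = 8 - \frac{1}{\frac{1}{K} + K} = 8 - \frac{1}{K + \frac{1}{K}}$)
$Q{\left(s \right)} = \frac{33}{4}$ ($Q{\left(s \right)} = 2 + \frac{\left(3 + 2\right)^{2}}{4} = 2 + \frac{5^{2}}{4} = 2 + \frac{1}{4} \cdot 25 = 2 + \frac{25}{4} = \frac{33}{4}$)
$J = \frac{1639}{100}$ ($J = \frac{8 - -7 + 8 \left(-7\right)^{2}}{1 + \left(-7\right)^{2}} + \frac{33}{4} = \frac{8 + 7 + 8 \cdot 49}{1 + 49} + \frac{33}{4} = \frac{8 + 7 + 392}{50} + \frac{33}{4} = \frac{1}{50} \cdot 407 + \frac{33}{4} = \frac{407}{50} + \frac{33}{4} = \frac{1639}{100} \approx 16.39$)
$k{\left(C,T \right)} = 2 T$
$\left(20074 - 23736\right) + k{\left(J,131 \right)} = \left(20074 - 23736\right) + 2 \cdot 131 = -3662 + 262 = -3400$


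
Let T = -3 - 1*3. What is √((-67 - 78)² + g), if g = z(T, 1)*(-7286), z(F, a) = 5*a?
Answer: I*√15405 ≈ 124.12*I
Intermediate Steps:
T = -6 (T = -3 - 3 = -6)
g = -36430 (g = (5*1)*(-7286) = 5*(-7286) = -36430)
√((-67 - 78)² + g) = √((-67 - 78)² - 36430) = √((-145)² - 36430) = √(21025 - 36430) = √(-15405) = I*√15405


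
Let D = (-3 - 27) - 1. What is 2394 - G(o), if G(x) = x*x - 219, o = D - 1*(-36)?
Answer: 2588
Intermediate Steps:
D = -31 (D = -30 - 1 = -31)
o = 5 (o = -31 - 1*(-36) = -31 + 36 = 5)
G(x) = -219 + x² (G(x) = x² - 219 = -219 + x²)
2394 - G(o) = 2394 - (-219 + 5²) = 2394 - (-219 + 25) = 2394 - 1*(-194) = 2394 + 194 = 2588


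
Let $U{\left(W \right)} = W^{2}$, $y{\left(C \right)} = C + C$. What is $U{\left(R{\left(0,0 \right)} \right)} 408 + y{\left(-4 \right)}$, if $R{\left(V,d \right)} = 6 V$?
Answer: $-8$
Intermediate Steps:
$y{\left(C \right)} = 2 C$
$U{\left(R{\left(0,0 \right)} \right)} 408 + y{\left(-4 \right)} = \left(6 \cdot 0\right)^{2} \cdot 408 + 2 \left(-4\right) = 0^{2} \cdot 408 - 8 = 0 \cdot 408 - 8 = 0 - 8 = -8$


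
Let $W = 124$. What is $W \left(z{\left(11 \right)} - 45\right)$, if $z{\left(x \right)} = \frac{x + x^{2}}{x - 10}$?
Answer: $10788$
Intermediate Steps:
$z{\left(x \right)} = \frac{x + x^{2}}{-10 + x}$
$W \left(z{\left(11 \right)} - 45\right) = 124 \left(\frac{11 \left(1 + 11\right)}{-10 + 11} - 45\right) = 124 \left(11 \cdot 1^{-1} \cdot 12 - 45\right) = 124 \left(11 \cdot 1 \cdot 12 - 45\right) = 124 \left(132 - 45\right) = 124 \cdot 87 = 10788$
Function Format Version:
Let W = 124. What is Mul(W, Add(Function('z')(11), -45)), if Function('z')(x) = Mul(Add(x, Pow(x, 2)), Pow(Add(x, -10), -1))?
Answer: 10788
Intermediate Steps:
Function('z')(x) = Mul(Pow(Add(-10, x), -1), Add(x, Pow(x, 2))) (Function('z')(x) = Mul(Add(x, Pow(x, 2)), Pow(Add(-10, x), -1)) = Mul(Pow(Add(-10, x), -1), Add(x, Pow(x, 2))))
Mul(W, Add(Function('z')(11), -45)) = Mul(124, Add(Mul(11, Pow(Add(-10, 11), -1), Add(1, 11)), -45)) = Mul(124, Add(Mul(11, Pow(1, -1), 12), -45)) = Mul(124, Add(Mul(11, 1, 12), -45)) = Mul(124, Add(132, -45)) = Mul(124, 87) = 10788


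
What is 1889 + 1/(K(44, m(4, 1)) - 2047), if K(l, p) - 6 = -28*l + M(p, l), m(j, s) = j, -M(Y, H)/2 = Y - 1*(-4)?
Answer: 6212920/3289 ≈ 1889.0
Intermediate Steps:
M(Y, H) = -8 - 2*Y (M(Y, H) = -2*(Y - 1*(-4)) = -2*(Y + 4) = -2*(4 + Y) = -8 - 2*Y)
K(l, p) = -2 - 28*l - 2*p (K(l, p) = 6 + (-28*l + (-8 - 2*p)) = 6 + (-8 - 28*l - 2*p) = -2 - 28*l - 2*p)
1889 + 1/(K(44, m(4, 1)) - 2047) = 1889 + 1/((-2 - 28*44 - 2*4) - 2047) = 1889 + 1/((-2 - 1232 - 8) - 2047) = 1889 + 1/(-1242 - 2047) = 1889 + 1/(-3289) = 1889 - 1/3289 = 6212920/3289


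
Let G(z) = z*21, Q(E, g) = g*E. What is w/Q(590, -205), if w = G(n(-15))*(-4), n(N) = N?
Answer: -126/12095 ≈ -0.010418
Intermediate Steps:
Q(E, g) = E*g
G(z) = 21*z
w = 1260 (w = (21*(-15))*(-4) = -315*(-4) = 1260)
w/Q(590, -205) = 1260/((590*(-205))) = 1260/(-120950) = 1260*(-1/120950) = -126/12095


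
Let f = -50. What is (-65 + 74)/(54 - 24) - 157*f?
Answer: 78503/10 ≈ 7850.3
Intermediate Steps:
(-65 + 74)/(54 - 24) - 157*f = (-65 + 74)/(54 - 24) - 157*(-50) = 9/30 + 7850 = 9*(1/30) + 7850 = 3/10 + 7850 = 78503/10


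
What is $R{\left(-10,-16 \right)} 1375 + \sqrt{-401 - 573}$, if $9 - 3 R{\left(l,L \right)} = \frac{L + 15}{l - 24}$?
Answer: $\frac{419375}{102} + i \sqrt{974} \approx 4111.5 + 31.209 i$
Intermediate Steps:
$R{\left(l,L \right)} = 3 - \frac{15 + L}{3 \left(-24 + l\right)}$ ($R{\left(l,L \right)} = 3 - \frac{\left(L + 15\right) \frac{1}{l - 24}}{3} = 3 - \frac{\left(15 + L\right) \frac{1}{-24 + l}}{3} = 3 - \frac{\frac{1}{-24 + l} \left(15 + L\right)}{3} = 3 - \frac{15 + L}{3 \left(-24 + l\right)}$)
$R{\left(-10,-16 \right)} 1375 + \sqrt{-401 - 573} = \frac{-231 - -16 + 9 \left(-10\right)}{3 \left(-24 - 10\right)} 1375 + \sqrt{-401 - 573} = \frac{-231 + 16 - 90}{3 \left(-34\right)} 1375 + \sqrt{-974} = \frac{1}{3} \left(- \frac{1}{34}\right) \left(-305\right) 1375 + i \sqrt{974} = \frac{305}{102} \cdot 1375 + i \sqrt{974} = \frac{419375}{102} + i \sqrt{974}$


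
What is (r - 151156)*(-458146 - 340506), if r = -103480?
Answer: 203365550672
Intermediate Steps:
(r - 151156)*(-458146 - 340506) = (-103480 - 151156)*(-458146 - 340506) = -254636*(-798652) = 203365550672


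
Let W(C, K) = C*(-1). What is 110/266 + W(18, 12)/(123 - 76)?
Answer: 191/6251 ≈ 0.030555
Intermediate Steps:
W(C, K) = -C
110/266 + W(18, 12)/(123 - 76) = 110/266 + (-1*18)/(123 - 76) = 110*(1/266) - 18/47 = 55/133 - 18*1/47 = 55/133 - 18/47 = 191/6251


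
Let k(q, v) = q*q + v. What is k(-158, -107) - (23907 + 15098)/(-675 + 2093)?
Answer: 35208221/1418 ≈ 24830.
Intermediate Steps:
k(q, v) = v + q**2 (k(q, v) = q**2 + v = v + q**2)
k(-158, -107) - (23907 + 15098)/(-675 + 2093) = (-107 + (-158)**2) - (23907 + 15098)/(-675 + 2093) = (-107 + 24964) - 39005/1418 = 24857 - 39005/1418 = 35208221/1418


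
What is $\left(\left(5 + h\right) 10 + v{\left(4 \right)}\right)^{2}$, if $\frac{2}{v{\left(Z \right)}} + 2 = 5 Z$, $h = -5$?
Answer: $\frac{1}{81} \approx 0.012346$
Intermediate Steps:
$v{\left(Z \right)} = \frac{2}{-2 + 5 Z}$
$\left(\left(5 + h\right) 10 + v{\left(4 \right)}\right)^{2} = \left(\left(5 - 5\right) 10 + \frac{2}{-2 + 5 \cdot 4}\right)^{2} = \left(0 \cdot 10 + \frac{2}{-2 + 20}\right)^{2} = \left(0 + \frac{2}{18}\right)^{2} = \left(0 + 2 \cdot \frac{1}{18}\right)^{2} = \left(0 + \frac{1}{9}\right)^{2} = \left(\frac{1}{9}\right)^{2} = \frac{1}{81}$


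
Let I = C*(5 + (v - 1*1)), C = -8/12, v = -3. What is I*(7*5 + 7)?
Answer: -28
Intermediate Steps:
C = -⅔ (C = -8*1/12 = -⅔ ≈ -0.66667)
I = -⅔ (I = -2*(5 + (-3 - 1*1))/3 = -2*(5 + (-3 - 1))/3 = -2*(5 - 4)/3 = -⅔*1 = -⅔ ≈ -0.66667)
I*(7*5 + 7) = -2*(7*5 + 7)/3 = -2*(35 + 7)/3 = -⅔*42 = -28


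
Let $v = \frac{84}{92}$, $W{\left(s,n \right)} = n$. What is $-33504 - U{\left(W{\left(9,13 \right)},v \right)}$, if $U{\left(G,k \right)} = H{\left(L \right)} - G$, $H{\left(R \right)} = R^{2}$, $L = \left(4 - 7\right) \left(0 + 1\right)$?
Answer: $-33500$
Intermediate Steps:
$L = -3$ ($L = \left(-3\right) 1 = -3$)
$v = \frac{21}{23}$ ($v = 84 \cdot \frac{1}{92} = \frac{21}{23} \approx 0.91304$)
$U{\left(G,k \right)} = 9 - G$ ($U{\left(G,k \right)} = \left(-3\right)^{2} - G = 9 - G$)
$-33504 - U{\left(W{\left(9,13 \right)},v \right)} = -33504 - \left(9 - 13\right) = -33504 - -4 = -33504 + 4 = -33500$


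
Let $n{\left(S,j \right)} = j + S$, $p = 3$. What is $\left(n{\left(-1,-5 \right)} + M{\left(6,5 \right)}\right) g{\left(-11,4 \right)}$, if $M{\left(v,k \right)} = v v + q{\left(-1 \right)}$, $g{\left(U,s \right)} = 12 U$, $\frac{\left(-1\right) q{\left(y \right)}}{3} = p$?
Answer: $-2772$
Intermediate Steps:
$q{\left(y \right)} = -9$ ($q{\left(y \right)} = \left(-3\right) 3 = -9$)
$n{\left(S,j \right)} = S + j$
$M{\left(v,k \right)} = -9 + v^{2}$ ($M{\left(v,k \right)} = v v - 9 = v^{2} - 9 = -9 + v^{2}$)
$\left(n{\left(-1,-5 \right)} + M{\left(6,5 \right)}\right) g{\left(-11,4 \right)} = \left(\left(-1 - 5\right) - \left(9 - 6^{2}\right)\right) 12 \left(-11\right) = \left(-6 + \left(-9 + 36\right)\right) \left(-132\right) = \left(-6 + 27\right) \left(-132\right) = 21 \left(-132\right) = -2772$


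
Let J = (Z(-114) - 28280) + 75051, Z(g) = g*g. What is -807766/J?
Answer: -807766/59767 ≈ -13.515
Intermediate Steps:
Z(g) = g**2
J = 59767 (J = ((-114)**2 - 28280) + 75051 = (12996 - 28280) + 75051 = -15284 + 75051 = 59767)
-807766/J = -807766/59767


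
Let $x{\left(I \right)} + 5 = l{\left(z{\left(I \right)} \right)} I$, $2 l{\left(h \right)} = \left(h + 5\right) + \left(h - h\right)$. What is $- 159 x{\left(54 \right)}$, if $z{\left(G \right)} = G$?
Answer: $-252492$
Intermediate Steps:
$l{\left(h \right)} = \frac{5}{2} + \frac{h}{2}$ ($l{\left(h \right)} = \frac{\left(h + 5\right) + \left(h - h\right)}{2} = \frac{\left(5 + h\right) + 0}{2} = \frac{5 + h}{2} = \frac{5}{2} + \frac{h}{2}$)
$x{\left(I \right)} = -5 + I \left(\frac{5}{2} + \frac{I}{2}\right)$ ($x{\left(I \right)} = -5 + \left(\frac{5}{2} + \frac{I}{2}\right) I = -5 + I \left(\frac{5}{2} + \frac{I}{2}\right)$)
$- 159 x{\left(54 \right)} = - 159 \left(-5 + \frac{1}{2} \cdot 54 \left(5 + 54\right)\right) = - 159 \left(-5 + \frac{1}{2} \cdot 54 \cdot 59\right) = - 159 \left(-5 + 1593\right) = \left(-159\right) 1588 = -252492$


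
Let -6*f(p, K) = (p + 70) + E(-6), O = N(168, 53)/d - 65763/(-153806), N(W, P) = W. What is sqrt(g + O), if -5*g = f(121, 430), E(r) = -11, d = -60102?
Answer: sqrt(12310892941170)/1384254 ≈ 2.5347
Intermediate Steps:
O = 1763993/4152762 (O = 168/(-60102) - 65763/(-153806) = 168*(-1/60102) - 65763*(-1/153806) = -4/1431 + 65763/153806 = 1763993/4152762 ≈ 0.42478)
f(p, K) = -59/6 - p/6 (f(p, K) = -((p + 70) - 11)/6 = -((70 + p) - 11)/6 = -(59 + p)/6 = -59/6 - p/6)
g = 6 (g = -(-59/6 - 1/6*121)/5 = -(-59/6 - 121/6)/5 = -1/5*(-30) = 6)
sqrt(g + O) = sqrt(6 + 1763993/4152762) = sqrt(26680565/4152762) = sqrt(12310892941170)/1384254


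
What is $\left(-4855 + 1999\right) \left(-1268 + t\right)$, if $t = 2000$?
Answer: $-2090592$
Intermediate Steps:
$\left(-4855 + 1999\right) \left(-1268 + t\right) = \left(-4855 + 1999\right) \left(-1268 + 2000\right) = \left(-2856\right) 732 = -2090592$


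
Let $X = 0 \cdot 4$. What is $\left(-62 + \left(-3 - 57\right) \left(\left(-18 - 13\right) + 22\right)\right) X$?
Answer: $0$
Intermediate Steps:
$X = 0$
$\left(-62 + \left(-3 - 57\right) \left(\left(-18 - 13\right) + 22\right)\right) X = \left(-62 + \left(-3 - 57\right) \left(\left(-18 - 13\right) + 22\right)\right) 0 = \left(-62 - 60 \left(-31 + 22\right)\right) 0 = \left(-62 - -540\right) 0 = \left(-62 + 540\right) 0 = 478 \cdot 0 = 0$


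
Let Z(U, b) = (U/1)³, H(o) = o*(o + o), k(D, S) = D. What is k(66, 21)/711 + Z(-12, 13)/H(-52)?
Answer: -9080/40053 ≈ -0.22670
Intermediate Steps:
H(o) = 2*o² (H(o) = o*(2*o) = 2*o²)
Z(U, b) = U³ (Z(U, b) = (U*1)³ = U³)
k(66, 21)/711 + Z(-12, 13)/H(-52) = 66/711 + (-12)³/((2*(-52)²)) = 66*(1/711) - 1728/(2*2704) = 22/237 - 1728/5408 = 22/237 - 1728*1/5408 = 22/237 - 54/169 = -9080/40053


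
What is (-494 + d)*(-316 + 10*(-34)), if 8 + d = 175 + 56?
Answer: 177776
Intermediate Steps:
d = 223 (d = -8 + (175 + 56) = -8 + 231 = 223)
(-494 + d)*(-316 + 10*(-34)) = (-494 + 223)*(-316 + 10*(-34)) = -271*(-316 - 340) = -271*(-656) = 177776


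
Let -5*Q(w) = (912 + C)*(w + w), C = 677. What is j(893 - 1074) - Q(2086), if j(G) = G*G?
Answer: 6793113/5 ≈ 1.3586e+6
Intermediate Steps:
Q(w) = -3178*w/5 (Q(w) = -(912 + 677)*(w + w)/5 = -1589*2*w/5 = -3178*w/5)
j(G) = G**2
j(893 - 1074) - Q(2086) = (893 - 1074)**2 - (-3178)*2086/5 = (-181)**2 - 1*(-6629308/5) = 32761 + 6629308/5 = 6793113/5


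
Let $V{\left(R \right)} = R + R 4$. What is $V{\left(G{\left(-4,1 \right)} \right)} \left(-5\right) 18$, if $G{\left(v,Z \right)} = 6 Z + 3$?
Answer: $-4050$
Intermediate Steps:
$G{\left(v,Z \right)} = 3 + 6 Z$
$V{\left(R \right)} = 5 R$ ($V{\left(R \right)} = R + 4 R = 5 R$)
$V{\left(G{\left(-4,1 \right)} \right)} \left(-5\right) 18 = 5 \left(3 + 6 \cdot 1\right) \left(-5\right) 18 = 5 \left(3 + 6\right) \left(-5\right) 18 = 5 \cdot 9 \left(-5\right) 18 = 45 \left(-5\right) 18 = \left(-225\right) 18 = -4050$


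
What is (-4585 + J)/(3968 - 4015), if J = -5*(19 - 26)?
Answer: 4550/47 ≈ 96.808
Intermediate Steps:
J = 35 (J = -5*(-7) = 35)
(-4585 + J)/(3968 - 4015) = (-4585 + 35)/(3968 - 4015) = -4550/(-47) = -4550*(-1/47) = 4550/47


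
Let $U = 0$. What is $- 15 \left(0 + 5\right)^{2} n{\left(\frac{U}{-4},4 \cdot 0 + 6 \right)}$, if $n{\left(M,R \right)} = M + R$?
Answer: $-2250$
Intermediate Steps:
$- 15 \left(0 + 5\right)^{2} n{\left(\frac{U}{-4},4 \cdot 0 + 6 \right)} = - 15 \left(0 + 5\right)^{2} \left(\frac{0}{-4} + \left(4 \cdot 0 + 6\right)\right) = - 15 \cdot 5^{2} \left(0 \left(- \frac{1}{4}\right) + \left(0 + 6\right)\right) = \left(-15\right) 25 \left(0 + 6\right) = \left(-375\right) 6 = -2250$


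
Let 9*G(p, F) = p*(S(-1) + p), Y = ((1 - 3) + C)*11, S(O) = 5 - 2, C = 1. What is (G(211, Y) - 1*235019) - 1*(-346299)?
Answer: 1046674/9 ≈ 1.1630e+5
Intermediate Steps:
S(O) = 3
Y = -11 (Y = ((1 - 3) + 1)*11 = (-2 + 1)*11 = -1*11 = -11)
G(p, F) = p*(3 + p)/9 (G(p, F) = (p*(3 + p))/9 = p*(3 + p)/9)
(G(211, Y) - 1*235019) - 1*(-346299) = ((⅑)*211*(3 + 211) - 1*235019) - 1*(-346299) = ((⅑)*211*214 - 235019) + 346299 = (45154/9 - 235019) + 346299 = -2070017/9 + 346299 = 1046674/9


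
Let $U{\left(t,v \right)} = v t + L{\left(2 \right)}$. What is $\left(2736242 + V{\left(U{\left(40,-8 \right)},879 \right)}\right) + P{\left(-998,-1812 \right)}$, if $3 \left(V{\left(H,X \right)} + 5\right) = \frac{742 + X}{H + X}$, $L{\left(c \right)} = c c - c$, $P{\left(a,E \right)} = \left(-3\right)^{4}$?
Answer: $\frac{4605224815}{1683} \approx 2.7363 \cdot 10^{6}$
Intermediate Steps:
$P{\left(a,E \right)} = 81$
$L{\left(c \right)} = c^{2} - c$
$U{\left(t,v \right)} = 2 + t v$ ($U{\left(t,v \right)} = v t + 2 \left(-1 + 2\right) = t v + 2 \cdot 1 = t v + 2 = 2 + t v$)
$V{\left(H,X \right)} = -5 + \frac{742 + X}{3 \left(H + X\right)}$ ($V{\left(H,X \right)} = -5 + \frac{\left(742 + X\right) \frac{1}{H + X}}{3} = -5 + \frac{\frac{1}{H + X} \left(742 + X\right)}{3} = -5 + \frac{742 + X}{3 \left(H + X\right)}$)
$\left(2736242 + V{\left(U{\left(40,-8 \right)},879 \right)}\right) + P{\left(-998,-1812 \right)} = \left(2736242 + \frac{742 - 15 \left(2 + 40 \left(-8\right)\right) - 12306}{3 \left(\left(2 + 40 \left(-8\right)\right) + 879\right)}\right) + 81 = \left(2736242 + \frac{742 - 15 \left(2 - 320\right) - 12306}{3 \left(\left(2 - 320\right) + 879\right)}\right) + 81 = \left(2736242 + \frac{742 - -4770 - 12306}{3 \left(-318 + 879\right)}\right) + 81 = \left(2736242 + \frac{742 + 4770 - 12306}{3 \cdot 561}\right) + 81 = \left(2736242 + \frac{1}{3} \cdot \frac{1}{561} \left(-6794\right)\right) + 81 = \left(2736242 - \frac{6794}{1683}\right) + 81 = \frac{4605088492}{1683} + 81 = \frac{4605224815}{1683}$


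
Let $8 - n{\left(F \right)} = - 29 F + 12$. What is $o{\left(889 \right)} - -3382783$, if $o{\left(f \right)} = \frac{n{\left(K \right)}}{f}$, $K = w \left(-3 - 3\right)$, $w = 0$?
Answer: $\frac{3007294083}{889} \approx 3.3828 \cdot 10^{6}$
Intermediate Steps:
$K = 0$ ($K = 0 \left(-3 - 3\right) = 0 \left(-6\right) = 0$)
$n{\left(F \right)} = -4 + 29 F$ ($n{\left(F \right)} = 8 - \left(- 29 F + 12\right) = 8 - \left(12 - 29 F\right) = 8 + \left(-12 + 29 F\right) = -4 + 29 F$)
$o{\left(f \right)} = - \frac{4}{f}$ ($o{\left(f \right)} = \frac{-4 + 29 \cdot 0}{f} = \frac{-4 + 0}{f} = - \frac{4}{f}$)
$o{\left(889 \right)} - -3382783 = - \frac{4}{889} - -3382783 = \left(-4\right) \frac{1}{889} + 3382783 = - \frac{4}{889} + 3382783 = \frac{3007294083}{889}$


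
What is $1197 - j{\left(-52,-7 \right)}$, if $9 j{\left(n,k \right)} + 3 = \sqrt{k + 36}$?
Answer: $\frac{3592}{3} - \frac{\sqrt{29}}{9} \approx 1196.7$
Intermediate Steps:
$j{\left(n,k \right)} = - \frac{1}{3} + \frac{\sqrt{36 + k}}{9}$ ($j{\left(n,k \right)} = - \frac{1}{3} + \frac{\sqrt{k + 36}}{9} = - \frac{1}{3} + \frac{\sqrt{36 + k}}{9}$)
$1197 - j{\left(-52,-7 \right)} = 1197 - \left(- \frac{1}{3} + \frac{\sqrt{36 - 7}}{9}\right) = 1197 - \left(- \frac{1}{3} + \frac{\sqrt{29}}{9}\right) = 1197 + \left(\frac{1}{3} - \frac{\sqrt{29}}{9}\right) = \frac{3592}{3} - \frac{\sqrt{29}}{9}$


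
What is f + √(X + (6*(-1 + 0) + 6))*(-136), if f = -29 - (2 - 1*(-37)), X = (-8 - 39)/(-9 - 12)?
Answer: -68 - 136*√987/21 ≈ -271.46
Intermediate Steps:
X = 47/21 (X = -47/(-21) = -47*(-1/21) = 47/21 ≈ 2.2381)
f = -68 (f = -29 - (2 + 37) = -29 - 1*39 = -29 - 39 = -68)
f + √(X + (6*(-1 + 0) + 6))*(-136) = -68 + √(47/21 + (6*(-1 + 0) + 6))*(-136) = -68 + √(47/21 + (6*(-1) + 6))*(-136) = -68 + √(47/21 + (-6 + 6))*(-136) = -68 + √(47/21 + 0)*(-136) = -68 + √(47/21)*(-136) = -68 + (√987/21)*(-136) = -68 - 136*√987/21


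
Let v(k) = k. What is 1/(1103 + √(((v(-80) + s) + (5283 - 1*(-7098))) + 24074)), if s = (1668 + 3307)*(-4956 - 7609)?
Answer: 1103/63691109 - 10*I*√624745/63691109 ≈ 1.7318e-5 - 0.0001241*I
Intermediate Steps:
s = -62510875 (s = 4975*(-12565) = -62510875)
1/(1103 + √(((v(-80) + s) + (5283 - 1*(-7098))) + 24074)) = 1/(1103 + √(((-80 - 62510875) + (5283 - 1*(-7098))) + 24074)) = 1/(1103 + √((-62510955 + (5283 + 7098)) + 24074)) = 1/(1103 + √((-62510955 + 12381) + 24074)) = 1/(1103 + √(-62498574 + 24074)) = 1/(1103 + √(-62474500)) = 1/(1103 + 10*I*√624745)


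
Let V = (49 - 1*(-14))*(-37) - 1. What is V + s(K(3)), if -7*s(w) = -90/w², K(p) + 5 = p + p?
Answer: -16234/7 ≈ -2319.1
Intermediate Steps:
K(p) = -5 + 2*p (K(p) = -5 + (p + p) = -5 + 2*p)
s(w) = 90/(7*w²) (s(w) = -(-90)/(7*(w*w)) = -(-90)/(7*(w²)) = -(-90)/(7*w²) = 90/(7*w²))
V = -2332 (V = (49 + 14)*(-37) - 1 = 63*(-37) - 1 = -2331 - 1 = -2332)
V + s(K(3)) = -2332 + 90/(7*(-5 + 2*3)²) = -2332 + 90/(7*(-5 + 6)²) = -2332 + (90/7)/1² = -2332 + (90/7)*1 = -2332 + 90/7 = -16234/7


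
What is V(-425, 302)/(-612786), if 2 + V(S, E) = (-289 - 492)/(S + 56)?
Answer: -43/226118034 ≈ -1.9017e-7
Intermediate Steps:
V(S, E) = -2 - 781/(56 + S) (V(S, E) = -2 + (-289 - 492)/(S + 56) = -2 - 781/(56 + S))
V(-425, 302)/(-612786) = ((-893 - 2*(-425))/(56 - 425))/(-612786) = ((-893 + 850)/(-369))*(-1/612786) = -1/369*(-43)*(-1/612786) = (43/369)*(-1/612786) = -43/226118034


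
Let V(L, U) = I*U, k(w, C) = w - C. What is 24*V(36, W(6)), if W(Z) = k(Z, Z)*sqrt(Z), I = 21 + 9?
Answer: 0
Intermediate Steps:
I = 30
W(Z) = 0 (W(Z) = (Z - Z)*sqrt(Z) = 0*sqrt(Z) = 0)
V(L, U) = 30*U
24*V(36, W(6)) = 24*(30*0) = 24*0 = 0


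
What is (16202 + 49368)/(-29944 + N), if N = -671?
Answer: -13114/6123 ≈ -2.1418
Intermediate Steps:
(16202 + 49368)/(-29944 + N) = (16202 + 49368)/(-29944 - 671) = 65570/(-30615) = 65570*(-1/30615) = -13114/6123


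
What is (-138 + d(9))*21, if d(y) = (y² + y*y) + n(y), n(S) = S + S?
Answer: 882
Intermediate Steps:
n(S) = 2*S
d(y) = 2*y + 2*y² (d(y) = (y² + y*y) + 2*y = (y² + y²) + 2*y = 2*y² + 2*y = 2*y + 2*y²)
(-138 + d(9))*21 = (-138 + 2*9*(1 + 9))*21 = (-138 + 2*9*10)*21 = (-138 + 180)*21 = 42*21 = 882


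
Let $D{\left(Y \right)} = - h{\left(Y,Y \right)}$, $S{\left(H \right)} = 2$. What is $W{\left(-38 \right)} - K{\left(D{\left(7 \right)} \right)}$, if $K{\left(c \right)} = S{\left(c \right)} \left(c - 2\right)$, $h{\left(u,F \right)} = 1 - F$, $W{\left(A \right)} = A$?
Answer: $-46$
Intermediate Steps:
$D{\left(Y \right)} = -1 + Y$ ($D{\left(Y \right)} = - (1 - Y) = -1 + Y$)
$K{\left(c \right)} = -4 + 2 c$ ($K{\left(c \right)} = 2 \left(c - 2\right) = 2 \left(-2 + c\right) = -4 + 2 c$)
$W{\left(-38 \right)} - K{\left(D{\left(7 \right)} \right)} = -38 - \left(-4 + 2 \left(-1 + 7\right)\right) = -38 - \left(-4 + 2 \cdot 6\right) = -38 - \left(-4 + 12\right) = -38 - 8 = -46$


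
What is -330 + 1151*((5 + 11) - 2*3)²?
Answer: 114770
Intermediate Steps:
-330 + 1151*((5 + 11) - 2*3)² = -330 + 1151*(16 - 6)² = -330 + 1151*10² = -330 + 1151*100 = -330 + 115100 = 114770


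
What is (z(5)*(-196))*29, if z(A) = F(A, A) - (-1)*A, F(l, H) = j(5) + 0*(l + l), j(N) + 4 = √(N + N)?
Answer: -5684 - 5684*√10 ≈ -23658.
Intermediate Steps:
j(N) = -4 + √2*√N (j(N) = -4 + √(N + N) = -4 + √(2*N) = -4 + √2*√N)
F(l, H) = -4 + √10 (F(l, H) = (-4 + √2*√5) + 0*(l + l) = (-4 + √10) + 0*(2*l) = (-4 + √10) + 0 = -4 + √10)
z(A) = -4 + A + √10 (z(A) = (-4 + √10) - (-1)*A = (-4 + √10) + A = -4 + A + √10)
(z(5)*(-196))*29 = ((-4 + 5 + √10)*(-196))*29 = ((1 + √10)*(-196))*29 = (-196 - 196*√10)*29 = -5684 - 5684*√10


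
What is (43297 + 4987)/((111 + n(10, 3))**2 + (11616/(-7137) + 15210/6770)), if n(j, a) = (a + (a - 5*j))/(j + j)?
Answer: 1944134739300/476654418563 ≈ 4.0787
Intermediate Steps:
n(j, a) = (-5*j + 2*a)/(2*j) (n(j, a) = (-5*j + 2*a)/((2*j)) = (-5*j + 2*a)*(1/(2*j)) = (-5*j + 2*a)/(2*j))
(43297 + 4987)/((111 + n(10, 3))**2 + (11616/(-7137) + 15210/6770)) = (43297 + 4987)/((111 + (-5/2 + 3/10))**2 + (11616/(-7137) + 15210/6770)) = 48284/((111 + (-5/2 + 3*(1/10)))**2 + (11616*(-1/7137) + 15210*(1/6770))) = 48284/((111 + (-5/2 + 3/10))**2 + (-3872/2379 + 1521/677)) = 48284/((111 - 11/5)**2 + 997115/1610583) = 48284/((544/5)**2 + 997115/1610583) = 48284/(295936/25 + 997115/1610583) = 48284/(476654418563/40264575) = 48284*(40264575/476654418563) = 1944134739300/476654418563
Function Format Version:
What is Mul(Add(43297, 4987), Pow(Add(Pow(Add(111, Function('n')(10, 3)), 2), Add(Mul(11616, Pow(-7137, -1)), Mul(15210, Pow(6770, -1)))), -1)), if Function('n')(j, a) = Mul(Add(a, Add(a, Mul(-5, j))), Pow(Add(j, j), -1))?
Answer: Rational(1944134739300, 476654418563) ≈ 4.0787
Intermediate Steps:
Function('n')(j, a) = Mul(Rational(1, 2), Pow(j, -1), Add(Mul(-5, j), Mul(2, a))) (Function('n')(j, a) = Mul(Add(Mul(-5, j), Mul(2, a)), Pow(Mul(2, j), -1)) = Mul(Add(Mul(-5, j), Mul(2, a)), Mul(Rational(1, 2), Pow(j, -1))) = Mul(Rational(1, 2), Pow(j, -1), Add(Mul(-5, j), Mul(2, a))))
Mul(Add(43297, 4987), Pow(Add(Pow(Add(111, Function('n')(10, 3)), 2), Add(Mul(11616, Pow(-7137, -1)), Mul(15210, Pow(6770, -1)))), -1)) = Mul(Add(43297, 4987), Pow(Add(Pow(Add(111, Add(Rational(-5, 2), Mul(3, Pow(10, -1)))), 2), Add(Mul(11616, Pow(-7137, -1)), Mul(15210, Pow(6770, -1)))), -1)) = Mul(48284, Pow(Add(Pow(Add(111, Add(Rational(-5, 2), Mul(3, Rational(1, 10)))), 2), Add(Mul(11616, Rational(-1, 7137)), Mul(15210, Rational(1, 6770)))), -1)) = Mul(48284, Pow(Add(Pow(Add(111, Add(Rational(-5, 2), Rational(3, 10))), 2), Add(Rational(-3872, 2379), Rational(1521, 677))), -1)) = Mul(48284, Pow(Add(Pow(Add(111, Rational(-11, 5)), 2), Rational(997115, 1610583)), -1)) = Mul(48284, Pow(Add(Pow(Rational(544, 5), 2), Rational(997115, 1610583)), -1)) = Mul(48284, Pow(Add(Rational(295936, 25), Rational(997115, 1610583)), -1)) = Mul(48284, Pow(Rational(476654418563, 40264575), -1)) = Mul(48284, Rational(40264575, 476654418563)) = Rational(1944134739300, 476654418563)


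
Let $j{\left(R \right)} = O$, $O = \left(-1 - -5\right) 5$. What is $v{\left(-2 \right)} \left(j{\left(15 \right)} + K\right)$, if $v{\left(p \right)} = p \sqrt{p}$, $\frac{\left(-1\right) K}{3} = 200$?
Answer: $1160 i \sqrt{2} \approx 1640.5 i$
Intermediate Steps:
$O = 20$ ($O = \left(-1 + 5\right) 5 = 4 \cdot 5 = 20$)
$K = -600$ ($K = \left(-3\right) 200 = -600$)
$v{\left(p \right)} = p^{\frac{3}{2}}$
$j{\left(R \right)} = 20$
$v{\left(-2 \right)} \left(j{\left(15 \right)} + K\right) = \left(-2\right)^{\frac{3}{2}} \left(20 - 600\right) = - 2 i \sqrt{2} \left(-580\right) = 1160 i \sqrt{2}$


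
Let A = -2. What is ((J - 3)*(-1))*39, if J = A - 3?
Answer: 312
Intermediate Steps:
J = -5 (J = -2 - 3 = -5)
((J - 3)*(-1))*39 = ((-5 - 3)*(-1))*39 = -8*(-1)*39 = 8*39 = 312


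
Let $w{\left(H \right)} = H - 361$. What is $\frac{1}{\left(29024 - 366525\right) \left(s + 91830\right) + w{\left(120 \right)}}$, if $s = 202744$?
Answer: $- \frac{1}{99419019815} \approx -1.0058 \cdot 10^{-11}$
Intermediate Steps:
$w{\left(H \right)} = -361 + H$ ($w{\left(H \right)} = H - 361 = -361 + H$)
$\frac{1}{\left(29024 - 366525\right) \left(s + 91830\right) + w{\left(120 \right)}} = \frac{1}{\left(29024 - 366525\right) \left(202744 + 91830\right) + \left(-361 + 120\right)} = \frac{1}{\left(-337501\right) 294574 - 241} = \frac{1}{-99419019574 - 241} = \frac{1}{-99419019815} = - \frac{1}{99419019815}$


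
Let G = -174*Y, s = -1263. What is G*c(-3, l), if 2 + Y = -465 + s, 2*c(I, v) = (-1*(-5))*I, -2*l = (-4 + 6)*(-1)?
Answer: -2257650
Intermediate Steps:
l = 1 (l = -(-4 + 6)*(-1)/2 = -(-1) = -½*(-2) = 1)
c(I, v) = 5*I/2 (c(I, v) = ((-1*(-5))*I)/2 = (5*I)/2 = 5*I/2)
Y = -1730 (Y = -2 + (-465 - 1263) = -2 - 1728 = -1730)
G = 301020 (G = -174*(-1730) = 301020)
G*c(-3, l) = 301020*((5/2)*(-3)) = 301020*(-15/2) = -2257650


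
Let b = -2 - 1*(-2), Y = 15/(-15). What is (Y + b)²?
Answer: 1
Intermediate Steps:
Y = -1 (Y = 15*(-1/15) = -1)
b = 0 (b = -2 + 2 = 0)
(Y + b)² = (-1 + 0)² = (-1)² = 1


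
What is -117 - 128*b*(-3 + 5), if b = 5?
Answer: -1397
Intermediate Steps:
-117 - 128*b*(-3 + 5) = -117 - 640*(-3 + 5) = -117 - 640*2 = -117 - 128*10 = -117 - 1280 = -1397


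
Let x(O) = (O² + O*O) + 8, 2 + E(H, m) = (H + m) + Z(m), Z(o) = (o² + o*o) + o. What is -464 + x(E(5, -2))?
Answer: -358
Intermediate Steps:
Z(o) = o + 2*o² (Z(o) = (o² + o²) + o = 2*o² + o = o + 2*o²)
E(H, m) = -2 + H + m + m*(1 + 2*m) (E(H, m) = -2 + ((H + m) + m*(1 + 2*m)) = -2 + (H + m + m*(1 + 2*m)) = -2 + H + m + m*(1 + 2*m))
x(O) = 8 + 2*O² (x(O) = (O² + O²) + 8 = 2*O² + 8 = 8 + 2*O²)
-464 + x(E(5, -2)) = -464 + (8 + 2*(-2 + 5 - 2 - 2*(1 + 2*(-2)))²) = -464 + (8 + 2*(-2 + 5 - 2 - 2*(1 - 4))²) = -464 + (8 + 2*(-2 + 5 - 2 - 2*(-3))²) = -464 + (8 + 2*(-2 + 5 - 2 + 6)²) = -464 + (8 + 2*7²) = -464 + (8 + 2*49) = -464 + (8 + 98) = -464 + 106 = -358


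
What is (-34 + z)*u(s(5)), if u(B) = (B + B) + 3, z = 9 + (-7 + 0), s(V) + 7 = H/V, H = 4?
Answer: 1504/5 ≈ 300.80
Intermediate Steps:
s(V) = -7 + 4/V
z = 2 (z = 9 - 7 = 2)
u(B) = 3 + 2*B (u(B) = 2*B + 3 = 3 + 2*B)
(-34 + z)*u(s(5)) = (-34 + 2)*(3 + 2*(-7 + 4/5)) = -32*(3 + 2*(-7 + 4*(⅕))) = -32*(3 + 2*(-7 + ⅘)) = -32*(3 + 2*(-31/5)) = -32*(3 - 62/5) = -32*(-47/5) = 1504/5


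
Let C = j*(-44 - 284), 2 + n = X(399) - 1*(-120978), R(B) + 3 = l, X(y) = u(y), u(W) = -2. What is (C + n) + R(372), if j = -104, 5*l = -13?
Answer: 775402/5 ≈ 1.5508e+5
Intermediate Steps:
l = -13/5 (l = (⅕)*(-13) = -13/5 ≈ -2.6000)
X(y) = -2
R(B) = -28/5 (R(B) = -3 - 13/5 = -28/5)
n = 120974 (n = -2 + (-2 - 1*(-120978)) = -2 + (-2 + 120978) = -2 + 120976 = 120974)
C = 34112 (C = -104*(-44 - 284) = -104*(-328) = 34112)
(C + n) + R(372) = (34112 + 120974) - 28/5 = 155086 - 28/5 = 775402/5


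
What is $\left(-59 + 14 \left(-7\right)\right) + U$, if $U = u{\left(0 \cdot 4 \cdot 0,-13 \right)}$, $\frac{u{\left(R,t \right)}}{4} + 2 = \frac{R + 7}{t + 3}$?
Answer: $- \frac{839}{5} \approx -167.8$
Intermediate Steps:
$u{\left(R,t \right)} = -8 + \frac{4 \left(7 + R\right)}{3 + t}$ ($u{\left(R,t \right)} = -8 + 4 \frac{R + 7}{t + 3} = -8 + 4 \frac{7 + R}{3 + t} = -8 + \frac{4 \left(7 + R\right)}{3 + t}$)
$U = - \frac{54}{5}$ ($U = \frac{4 \left(1 + 0 \cdot 4 \cdot 0 - -26\right)}{3 - 13} = \frac{4 \left(1 + 0 \cdot 0 + 26\right)}{-10} = 4 \left(- \frac{1}{10}\right) \left(1 + 0 + 26\right) = 4 \left(- \frac{1}{10}\right) 27 = - \frac{54}{5} \approx -10.8$)
$\left(-59 + 14 \left(-7\right)\right) + U = \left(-59 + 14 \left(-7\right)\right) - \frac{54}{5} = \left(-59 - 98\right) - \frac{54}{5} = -157 - \frac{54}{5} = - \frac{839}{5}$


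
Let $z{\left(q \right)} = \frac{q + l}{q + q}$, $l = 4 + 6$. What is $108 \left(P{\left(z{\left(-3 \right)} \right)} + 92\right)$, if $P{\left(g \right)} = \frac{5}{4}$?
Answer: $10071$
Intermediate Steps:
$l = 10$
$z{\left(q \right)} = \frac{10 + q}{2 q}$ ($z{\left(q \right)} = \frac{q + 10}{q + q} = \frac{10 + q}{2 q}$)
$P{\left(g \right)} = \frac{5}{4}$ ($P{\left(g \right)} = 5 \cdot \frac{1}{4} = \frac{5}{4}$)
$108 \left(P{\left(z{\left(-3 \right)} \right)} + 92\right) = 108 \left(\frac{5}{4} + 92\right) = 108 \cdot \frac{373}{4} = 10071$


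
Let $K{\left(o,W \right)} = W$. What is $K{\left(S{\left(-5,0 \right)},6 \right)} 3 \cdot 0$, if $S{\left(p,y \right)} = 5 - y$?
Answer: $0$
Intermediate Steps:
$K{\left(S{\left(-5,0 \right)},6 \right)} 3 \cdot 0 = 6 \cdot 3 \cdot 0 = 18 \cdot 0 = 0$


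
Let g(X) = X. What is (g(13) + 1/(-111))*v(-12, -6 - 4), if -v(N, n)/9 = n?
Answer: 43260/37 ≈ 1169.2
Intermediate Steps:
v(N, n) = -9*n
(g(13) + 1/(-111))*v(-12, -6 - 4) = (13 + 1/(-111))*(-9*(-6 - 4)) = (13 - 1/111)*(-9*(-10)) = (1442/111)*90 = 43260/37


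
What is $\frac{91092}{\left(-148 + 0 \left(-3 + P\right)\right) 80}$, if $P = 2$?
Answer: $- \frac{22773}{2960} \approx -7.6936$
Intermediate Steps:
$\frac{91092}{\left(-148 + 0 \left(-3 + P\right)\right) 80} = \frac{91092}{\left(-148 + 0 \left(-3 + 2\right)\right) 80} = \frac{91092}{\left(-148 + 0 \left(-1\right)\right) 80} = \frac{91092}{\left(-148 + 0\right) 80} = \frac{91092}{\left(-148\right) 80} = \frac{91092}{-11840} = 91092 \left(- \frac{1}{11840}\right) = - \frac{22773}{2960}$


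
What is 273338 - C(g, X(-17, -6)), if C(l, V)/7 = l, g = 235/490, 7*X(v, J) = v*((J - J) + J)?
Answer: 3826685/14 ≈ 2.7333e+5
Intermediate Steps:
X(v, J) = J*v/7 (X(v, J) = (v*((J - J) + J))/7 = (v*(0 + J))/7 = (v*J)/7 = (J*v)/7 = J*v/7)
g = 47/98 (g = 235*(1/490) = 47/98 ≈ 0.47959)
C(l, V) = 7*l
273338 - C(g, X(-17, -6)) = 273338 - 7*47/98 = 273338 - 1*47/14 = 273338 - 47/14 = 3826685/14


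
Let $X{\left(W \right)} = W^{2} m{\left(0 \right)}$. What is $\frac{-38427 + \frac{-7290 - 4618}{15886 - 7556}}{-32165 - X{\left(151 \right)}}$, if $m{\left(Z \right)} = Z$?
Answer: $\frac{160054409}{133967225} \approx 1.1947$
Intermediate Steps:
$X{\left(W \right)} = 0$ ($X{\left(W \right)} = W^{2} \cdot 0 = 0$)
$\frac{-38427 + \frac{-7290 - 4618}{15886 - 7556}}{-32165 - X{\left(151 \right)}} = \frac{-38427 + \frac{-7290 - 4618}{15886 - 7556}}{-32165 - 0} = \frac{-38427 - \frac{11908}{8330}}{-32165 + 0} = \frac{-38427 - \frac{5954}{4165}}{-32165} = \left(-38427 - \frac{5954}{4165}\right) \left(- \frac{1}{32165}\right) = \left(- \frac{160054409}{4165}\right) \left(- \frac{1}{32165}\right) = \frac{160054409}{133967225}$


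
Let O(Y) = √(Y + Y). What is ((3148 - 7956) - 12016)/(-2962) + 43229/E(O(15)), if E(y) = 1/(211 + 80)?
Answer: 18630453771/1481 ≈ 1.2580e+7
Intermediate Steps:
O(Y) = √2*√Y (O(Y) = √(2*Y) = √2*√Y)
E(y) = 1/291
((3148 - 7956) - 12016)/(-2962) + 43229/E(O(15)) = ((3148 - 7956) - 12016)/(-2962) + 43229/(1/291) = (-4808 - 12016)*(-1/2962) + 43229*291 = -16824*(-1/2962) + 12579639 = 8412/1481 + 12579639 = 18630453771/1481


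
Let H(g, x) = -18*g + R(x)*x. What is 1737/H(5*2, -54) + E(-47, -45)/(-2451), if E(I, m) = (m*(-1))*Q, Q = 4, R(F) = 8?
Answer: -161761/55556 ≈ -2.9117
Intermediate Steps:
H(g, x) = -18*g + 8*x
E(I, m) = -4*m (E(I, m) = (m*(-1))*4 = -m*4 = -4*m)
1737/H(5*2, -54) + E(-47, -45)/(-2451) = 1737/(-90*2 + 8*(-54)) - 4*(-45)/(-2451) = 1737/(-18*10 - 432) + 180*(-1/2451) = 1737/(-180 - 432) - 60/817 = 1737/(-612) - 60/817 = 1737*(-1/612) - 60/817 = -193/68 - 60/817 = -161761/55556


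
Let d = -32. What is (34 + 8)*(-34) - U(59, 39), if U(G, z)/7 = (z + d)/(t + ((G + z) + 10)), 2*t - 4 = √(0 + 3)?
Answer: -69132476/48397 + 98*√3/48397 ≈ -1428.4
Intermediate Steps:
t = 2 + √3/2 (t = 2 + √(0 + 3)/2 = 2 + √3/2 ≈ 2.8660)
U(G, z) = 7*(-32 + z)/(12 + G + z + √3/2) (U(G, z) = 7*((z - 32)/((2 + √3/2) + ((G + z) + 10))) = 7*((-32 + z)/((2 + √3/2) + (10 + G + z))) = 7*((-32 + z)/(12 + G + z + √3/2)) = 7*(-32 + z)/(12 + G + z + √3/2))
(34 + 8)*(-34) - U(59, 39) = (34 + 8)*(-34) - 14*(-32 + 39)/(24 + √3 + 2*59 + 2*39) = 42*(-34) - 14*7/(24 + √3 + 118 + 78) = -1428 - 14*7/(220 + √3) = -1428 - 98/(220 + √3)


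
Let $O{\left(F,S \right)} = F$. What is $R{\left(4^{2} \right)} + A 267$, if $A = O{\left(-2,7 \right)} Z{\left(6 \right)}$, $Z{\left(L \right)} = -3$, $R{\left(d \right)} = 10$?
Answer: $1612$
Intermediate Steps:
$A = 6$ ($A = \left(-2\right) \left(-3\right) = 6$)
$R{\left(4^{2} \right)} + A 267 = 10 + 6 \cdot 267 = 10 + 1602 = 1612$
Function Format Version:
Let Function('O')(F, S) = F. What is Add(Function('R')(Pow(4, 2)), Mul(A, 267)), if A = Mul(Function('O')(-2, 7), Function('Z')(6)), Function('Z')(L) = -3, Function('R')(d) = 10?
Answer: 1612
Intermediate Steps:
A = 6 (A = Mul(-2, -3) = 6)
Add(Function('R')(Pow(4, 2)), Mul(A, 267)) = Add(10, Mul(6, 267)) = Add(10, 1602) = 1612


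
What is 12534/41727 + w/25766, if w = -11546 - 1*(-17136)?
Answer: 7130833/13783819 ≈ 0.51733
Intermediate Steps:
w = 5590 (w = -11546 + 17136 = 5590)
12534/41727 + w/25766 = 12534/41727 + 5590/25766 = 12534*(1/41727) + 5590*(1/25766) = 4178/13909 + 215/991 = 7130833/13783819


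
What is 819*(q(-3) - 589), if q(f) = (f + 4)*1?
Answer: -481572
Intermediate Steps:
q(f) = 4 + f (q(f) = (4 + f)*1 = 4 + f)
819*(q(-3) - 589) = 819*((4 - 3) - 589) = 819*(1 - 589) = 819*(-588) = -481572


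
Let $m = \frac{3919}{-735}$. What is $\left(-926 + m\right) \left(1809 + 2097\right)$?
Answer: $- \frac{127322394}{35} \approx -3.6378 \cdot 10^{6}$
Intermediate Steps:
$m = - \frac{3919}{735}$ ($m = 3919 \left(- \frac{1}{735}\right) = - \frac{3919}{735} \approx -5.332$)
$\left(-926 + m\right) \left(1809 + 2097\right) = \left(-926 - \frac{3919}{735}\right) \left(1809 + 2097\right) = \left(- \frac{684529}{735}\right) 3906 = - \frac{127322394}{35}$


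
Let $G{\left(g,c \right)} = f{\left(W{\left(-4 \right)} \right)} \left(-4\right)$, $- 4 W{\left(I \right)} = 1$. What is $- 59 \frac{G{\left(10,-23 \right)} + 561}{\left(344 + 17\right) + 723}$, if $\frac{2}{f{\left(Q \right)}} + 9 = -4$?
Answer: $- \frac{430759}{14092} \approx -30.568$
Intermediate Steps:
$W{\left(I \right)} = - \frac{1}{4}$ ($W{\left(I \right)} = \left(- \frac{1}{4}\right) 1 = - \frac{1}{4}$)
$f{\left(Q \right)} = - \frac{2}{13}$ ($f{\left(Q \right)} = \frac{2}{-9 - 4} = \frac{2}{-13} = 2 \left(- \frac{1}{13}\right) = - \frac{2}{13}$)
$G{\left(g,c \right)} = \frac{8}{13}$ ($G{\left(g,c \right)} = \left(- \frac{2}{13}\right) \left(-4\right) = \frac{8}{13}$)
$- 59 \frac{G{\left(10,-23 \right)} + 561}{\left(344 + 17\right) + 723} = - 59 \frac{\frac{8}{13} + 561}{\left(344 + 17\right) + 723} = - 59 \frac{7301}{13 \left(361 + 723\right)} = - 59 \frac{7301}{13 \cdot 1084} = - 59 \cdot \frac{7301}{13} \cdot \frac{1}{1084} = \left(-59\right) \frac{7301}{14092} = - \frac{430759}{14092}$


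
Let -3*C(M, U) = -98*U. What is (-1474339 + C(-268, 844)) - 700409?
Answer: -6441532/3 ≈ -2.1472e+6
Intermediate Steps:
C(M, U) = 98*U/3 (C(M, U) = -(-98)*U/3 = 98*U/3)
(-1474339 + C(-268, 844)) - 700409 = (-1474339 + (98/3)*844) - 700409 = (-1474339 + 82712/3) - 700409 = -4340305/3 - 700409 = -6441532/3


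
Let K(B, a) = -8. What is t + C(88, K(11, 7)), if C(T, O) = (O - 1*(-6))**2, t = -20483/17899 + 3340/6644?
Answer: 99844358/29730239 ≈ 3.3583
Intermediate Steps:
t = -19076598/29730239 (t = -20483*1/17899 + 3340*(1/6644) = -20483/17899 + 835/1661 = -19076598/29730239 ≈ -0.64166)
C(T, O) = (6 + O)**2 (C(T, O) = (O + 6)**2 = (6 + O)**2)
t + C(88, K(11, 7)) = -19076598/29730239 + (6 - 8)**2 = -19076598/29730239 + (-2)**2 = -19076598/29730239 + 4 = 99844358/29730239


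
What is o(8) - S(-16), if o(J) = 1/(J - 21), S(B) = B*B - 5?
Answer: -3264/13 ≈ -251.08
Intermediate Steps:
S(B) = -5 + B² (S(B) = B² - 5 = -5 + B²)
o(J) = 1/(-21 + J)
o(8) - S(-16) = 1/(-21 + 8) - (-5 + (-16)²) = 1/(-13) - (-5 + 256) = -1/13 - 1*251 = -1/13 - 251 = -3264/13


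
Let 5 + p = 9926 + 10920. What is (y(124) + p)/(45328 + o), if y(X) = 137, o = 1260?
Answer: 10489/23294 ≈ 0.45029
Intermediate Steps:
p = 20841 (p = -5 + (9926 + 10920) = -5 + 20846 = 20841)
(y(124) + p)/(45328 + o) = (137 + 20841)/(45328 + 1260) = 20978/46588 = 20978*(1/46588) = 10489/23294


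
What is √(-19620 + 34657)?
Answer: √15037 ≈ 122.63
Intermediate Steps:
√(-19620 + 34657) = √15037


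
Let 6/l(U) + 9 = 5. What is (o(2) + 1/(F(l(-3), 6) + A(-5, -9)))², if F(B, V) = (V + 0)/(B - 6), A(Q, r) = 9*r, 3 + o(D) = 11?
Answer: 10673289/167281 ≈ 63.805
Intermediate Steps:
o(D) = 8 (o(D) = -3 + 11 = 8)
l(U) = -3/2 (l(U) = 6/(-9 + 5) = 6/(-4) = 6*(-¼) = -3/2)
F(B, V) = V/(-6 + B)
(o(2) + 1/(F(l(-3), 6) + A(-5, -9)))² = (8 + 1/(6/(-6 - 3/2) + 9*(-9)))² = (8 + 1/(6/(-15/2) - 81))² = (8 + 1/(6*(-2/15) - 81))² = (8 + 1/(-⅘ - 81))² = (8 + 1/(-409/5))² = (8 - 5/409)² = (3267/409)² = 10673289/167281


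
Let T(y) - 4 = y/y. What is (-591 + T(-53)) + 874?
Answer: 288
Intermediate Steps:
T(y) = 5 (T(y) = 4 + y/y = 4 + 1 = 5)
(-591 + T(-53)) + 874 = (-591 + 5) + 874 = -586 + 874 = 288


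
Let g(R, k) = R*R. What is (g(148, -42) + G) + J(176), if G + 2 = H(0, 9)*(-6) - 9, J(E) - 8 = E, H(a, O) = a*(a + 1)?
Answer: 22077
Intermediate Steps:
g(R, k) = R**2
H(a, O) = a*(1 + a)
J(E) = 8 + E
G = -11 (G = -2 + ((0*(1 + 0))*(-6) - 9) = -2 + ((0*1)*(-6) - 9) = -2 + (0*(-6) - 9) = -2 + (0 - 9) = -2 - 9 = -11)
(g(148, -42) + G) + J(176) = (148**2 - 11) + (8 + 176) = (21904 - 11) + 184 = 21893 + 184 = 22077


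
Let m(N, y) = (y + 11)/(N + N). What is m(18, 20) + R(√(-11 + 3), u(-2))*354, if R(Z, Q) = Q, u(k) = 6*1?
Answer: 76495/36 ≈ 2124.9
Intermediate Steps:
u(k) = 6
m(N, y) = (11 + y)/(2*N) (m(N, y) = (11 + y)/((2*N)) = (11 + y)*(1/(2*N)) = (11 + y)/(2*N))
m(18, 20) + R(√(-11 + 3), u(-2))*354 = (½)*(11 + 20)/18 + 6*354 = (½)*(1/18)*31 + 2124 = 31/36 + 2124 = 76495/36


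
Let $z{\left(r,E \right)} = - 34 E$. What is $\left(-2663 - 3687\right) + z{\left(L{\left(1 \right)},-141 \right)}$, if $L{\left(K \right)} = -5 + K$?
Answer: $-1556$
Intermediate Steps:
$\left(-2663 - 3687\right) + z{\left(L{\left(1 \right)},-141 \right)} = \left(-2663 - 3687\right) - -4794 = \left(-2663 - 3687\right) + 4794 = -6350 + 4794 = -1556$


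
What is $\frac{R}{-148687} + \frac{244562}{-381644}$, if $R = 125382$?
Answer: $- \frac{42107239051}{28372750714} \approx -1.4841$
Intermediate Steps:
$\frac{R}{-148687} + \frac{244562}{-381644} = \frac{125382}{-148687} + \frac{244562}{-381644} = 125382 \left(- \frac{1}{148687}\right) + 244562 \left(- \frac{1}{381644}\right) = - \frac{125382}{148687} - \frac{122281}{190822} = - \frac{42107239051}{28372750714}$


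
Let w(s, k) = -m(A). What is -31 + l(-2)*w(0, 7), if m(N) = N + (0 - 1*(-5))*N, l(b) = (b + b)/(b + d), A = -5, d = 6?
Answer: -61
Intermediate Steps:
l(b) = 2*b/(6 + b) (l(b) = (b + b)/(b + 6) = (2*b)/(6 + b) = 2*b/(6 + b))
m(N) = 6*N (m(N) = N + (0 + 5)*N = N + 5*N = 6*N)
w(s, k) = 30 (w(s, k) = -6*(-5) = -1*(-30) = 30)
-31 + l(-2)*w(0, 7) = -31 + (2*(-2)/(6 - 2))*30 = -31 + (2*(-2)/4)*30 = -31 + (2*(-2)*(1/4))*30 = -31 - 1*30 = -31 - 30 = -61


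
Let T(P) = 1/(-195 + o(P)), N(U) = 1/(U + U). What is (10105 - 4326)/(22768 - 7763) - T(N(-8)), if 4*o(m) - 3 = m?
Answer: 72810627/186557165 ≈ 0.39029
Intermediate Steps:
o(m) = ¾ + m/4
N(U) = 1/(2*U)
T(P) = 1/(-777/4 + P/4) (T(P) = 1/(-195 + (¾ + P/4)) = 1/(-777/4 + P/4))
(10105 - 4326)/(22768 - 7763) - T(N(-8)) = (10105 - 4326)/(22768 - 7763) - 4/(-777 + (½)/(-8)) = 5779/15005 - 4/(-777 + (½)*(-⅛)) = 5779*(1/15005) - 4/(-777 - 1/16) = 5779/15005 - 4/(-12433/16) = 5779/15005 - 4*(-16)/12433 = 5779/15005 - 1*(-64/12433) = 5779/15005 + 64/12433 = 72810627/186557165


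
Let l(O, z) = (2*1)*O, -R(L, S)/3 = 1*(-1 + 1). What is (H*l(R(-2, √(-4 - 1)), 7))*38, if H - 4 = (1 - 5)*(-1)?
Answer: 0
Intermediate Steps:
R(L, S) = 0 (R(L, S) = -3*(-1 + 1) = -3*0 = 0)
l(O, z) = 2*O
H = 8 (H = 4 + (1 - 5)*(-1) = 4 - 4*(-1) = 4 + 4 = 8)
(H*l(R(-2, √(-4 - 1)), 7))*38 = (8*(2*0))*38 = (8*0)*38 = 0*38 = 0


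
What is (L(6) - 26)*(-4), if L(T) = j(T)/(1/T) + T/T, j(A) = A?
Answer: -44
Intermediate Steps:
L(T) = 1 + T² (L(T) = T/(1/T) + T/T = T*T + 1 = T² + 1 = 1 + T²)
(L(6) - 26)*(-4) = ((1 + 6²) - 26)*(-4) = ((1 + 36) - 26)*(-4) = (37 - 26)*(-4) = 11*(-4) = -44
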